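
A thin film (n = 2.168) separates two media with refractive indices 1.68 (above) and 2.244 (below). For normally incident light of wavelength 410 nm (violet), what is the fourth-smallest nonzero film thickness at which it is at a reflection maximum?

Top surface (1.68 → 2.168): reflection off a higher-index medium gives a half-wave phase shift.
At the lower boundary (n = 2.168 to n = 2.244) the reflected ray undergoes a half-wave phase shift.
Zero or two π shifts → no net half-wave offset.
With no net inversion, constructive interference in reflection requires 2 n t = m λ.
The fourth-smallest nonzero thickness corresponds to m = 4: t = m λ / (2 n) = 4.00 × 410 / (2 × 2.168) = 378 nm.

378 nm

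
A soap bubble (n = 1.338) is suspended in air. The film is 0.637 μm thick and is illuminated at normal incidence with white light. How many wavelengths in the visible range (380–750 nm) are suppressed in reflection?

Ray reflecting at the top interface goes from n = 1.0 toward n = 1.338: a half-wave phase shift.
At the lower boundary (n = 1.338 to n = 1.0) the reflected ray undergoes no phase shift.
Net: one phase inversion between the two reflected rays.
For minimum reflection here: 2 n t = m λ.
λ = 2 n t / m = 1705 / m nm.
m=2: 852 nm (IR); m=3: 568 nm (visible); m=4: 426 nm (visible); m=5: 341 nm (UV).

2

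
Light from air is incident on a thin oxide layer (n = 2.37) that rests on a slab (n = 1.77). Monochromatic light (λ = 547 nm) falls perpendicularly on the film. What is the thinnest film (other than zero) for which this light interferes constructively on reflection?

Top surface (1.0 → 2.37): reflection off a higher-index medium gives a half-wave phase shift.
Bottom surface (2.37 → 1.77): reflection off a lower-index medium gives no phase shift.
The two reflections differ by half a wavelength.
With one net inversion, constructive interference in reflection requires 2 n t = (m + ½) λ.
Minimum at m = 0: t = λ / (4 n) = 547 / (4 × 2.37) = 57.7 nm.

57.7 nm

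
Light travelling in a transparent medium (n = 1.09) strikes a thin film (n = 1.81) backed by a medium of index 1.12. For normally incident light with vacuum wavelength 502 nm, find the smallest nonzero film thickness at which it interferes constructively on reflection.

69.3 nm

Top surface (1.09 → 1.81): reflection off a higher-index medium gives a half-wave phase shift.
Ray reflecting at the bottom interface goes from n = 1.81 toward n = 1.12: no phase shift.
Exactly one π shift → a net half-wave offset.
So the condition for constructive reflection is 2 n t = (m + ½) λ.
Minimum at m = 0: t = λ / (4 n) = 502 / (4 × 1.81) = 69.3 nm.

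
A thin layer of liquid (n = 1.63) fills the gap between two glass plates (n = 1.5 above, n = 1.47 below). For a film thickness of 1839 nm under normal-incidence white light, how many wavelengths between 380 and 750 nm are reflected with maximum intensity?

At the upper boundary (n = 1.5 to n = 1.63) the reflected ray undergoes a half-wave phase shift.
Bottom surface (1.63 → 1.47): reflection off a lower-index medium gives no phase shift.
Net: one phase inversion between the two reflected rays.
So the condition for constructive reflection is 2 n t = (m + ½) λ.
λ = 2 n t / (m + ½) = 5995 / (m + ½) nm.
m=7: 799 nm (IR); m=8: 705 nm (visible); m=9: 631 nm (visible); m=10: 571 nm (visible); m=11: 521 nm (visible); m=12: 480 nm (visible); m=13: 444 nm (visible); m=14: 413 nm (visible); m=15: 387 nm (visible); m=16: 363 nm (UV).

8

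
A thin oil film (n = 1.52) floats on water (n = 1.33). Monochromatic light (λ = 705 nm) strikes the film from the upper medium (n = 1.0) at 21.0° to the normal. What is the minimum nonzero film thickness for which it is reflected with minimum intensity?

239 nm

At the upper boundary (n = 1.0 to n = 1.52) the reflected ray undergoes a half-wave phase shift.
Ray reflecting at the bottom interface goes from n = 1.52 toward n = 1.33: no phase shift.
Net: one phase inversion between the two reflected rays.
With one net inversion, destructive interference in reflection requires 2 n t cos θ_r = m λ.
Snell's law: 1.0 sin 21.0° = 1.52 sin θ_r → sin θ_r = 0.236, cos θ_r = 0.972.
Minimum nonzero at m = 1: t = λ / (2 n cos θ_r) = 705 / (2 × 1.52 × 0.972) = 239 nm.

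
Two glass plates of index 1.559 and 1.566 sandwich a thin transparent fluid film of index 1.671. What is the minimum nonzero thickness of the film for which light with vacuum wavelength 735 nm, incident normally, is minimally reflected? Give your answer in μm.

At the upper boundary (n = 1.559 to n = 1.671) the reflected ray undergoes a half-wave phase shift.
At the lower boundary (n = 1.671 to n = 1.566) the reflected ray undergoes no phase shift.
The two reflections differ by half a wavelength.
For dark reflection here: 2 n t = m λ.
Minimum nonzero at m = 1: t = λ / (2 n) = 735 / (2 × 1.671) = 220 nm.

0.220 μm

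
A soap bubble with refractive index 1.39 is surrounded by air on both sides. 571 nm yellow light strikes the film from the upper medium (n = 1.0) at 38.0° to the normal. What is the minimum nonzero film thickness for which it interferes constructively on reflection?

Top surface (1.0 → 1.39): reflection off a higher-index medium gives a half-wave phase shift.
Ray reflecting at the bottom interface goes from n = 1.39 toward n = 1.0: no phase shift.
Net: one phase inversion between the two reflected rays.
With one net inversion, constructive interference in reflection requires 2 n t cos θ_r = (m + ½) λ.
Snell's law: 1.0 sin 38.0° = 1.39 sin θ_r → sin θ_r = 0.443, cos θ_r = 0.897.
Minimum at m = 0: t = λ / (4 n cos θ_r) = 571 / (4 × 1.39 × 0.897) = 115 nm.

115 nm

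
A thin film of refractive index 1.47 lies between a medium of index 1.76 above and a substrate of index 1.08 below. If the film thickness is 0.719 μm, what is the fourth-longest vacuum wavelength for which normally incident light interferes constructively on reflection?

At the upper boundary (n = 1.76 to n = 1.47) the reflected ray undergoes no phase shift.
Ray reflecting at the bottom interface goes from n = 1.47 toward n = 1.08: no phase shift.
Zero or two π shifts → no net half-wave offset.
So the condition for constructive reflection is 2 n t = m λ.
λ = 2 n t / m. The fourth-longest wavelength is m = 4: λ = 2 × 1.47 × 719 / 4.00 = 528 nm.

528 nm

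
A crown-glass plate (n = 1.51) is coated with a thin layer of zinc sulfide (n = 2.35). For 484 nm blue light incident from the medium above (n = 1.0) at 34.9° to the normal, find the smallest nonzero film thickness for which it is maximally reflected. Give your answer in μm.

0.0531 μm

At the upper boundary (n = 1.0 to n = 2.35) the reflected ray undergoes a half-wave phase shift.
Ray reflecting at the bottom interface goes from n = 2.35 toward n = 1.51: no phase shift.
Exactly one π shift → a net half-wave offset.
So the condition for constructive reflection is 2 n t cos θ_r = (m + ½) λ.
Snell's law: 1.0 sin 34.9° = 2.35 sin θ_r → sin θ_r = 0.243, cos θ_r = 0.970.
Minimum at m = 0: t = λ / (4 n cos θ_r) = 484 / (4 × 2.35 × 0.970) = 53.1 nm.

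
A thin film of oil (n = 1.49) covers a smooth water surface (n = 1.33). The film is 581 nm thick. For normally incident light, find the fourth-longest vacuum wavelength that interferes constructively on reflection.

Top surface (1.0 → 1.49): reflection off a higher-index medium gives a half-wave phase shift.
Ray reflecting at the bottom interface goes from n = 1.49 toward n = 1.33: no phase shift.
The two reflections differ by half a wavelength.
With one net inversion, constructive interference in reflection requires 2 n t = (m + ½) λ.
λ = 2 n t / (m + ½). The fourth-longest wavelength is m = 3: λ = 2 × 1.49 × 581 / 3.50 = 495 nm.

495 nm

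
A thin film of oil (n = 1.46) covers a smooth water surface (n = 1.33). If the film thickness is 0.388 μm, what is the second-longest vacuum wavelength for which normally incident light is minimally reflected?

566 nm

At the upper boundary (n = 1.0 to n = 1.46) the reflected ray undergoes a half-wave phase shift.
At the lower boundary (n = 1.46 to n = 1.33) the reflected ray undergoes no phase shift.
Net: one phase inversion between the two reflected rays.
With one net inversion, destructive interference in reflection requires 2 n t = m λ.
λ = 2 n t / m. The second-longest wavelength is m = 2: λ = 2 × 1.46 × 388 / 2.00 = 566 nm.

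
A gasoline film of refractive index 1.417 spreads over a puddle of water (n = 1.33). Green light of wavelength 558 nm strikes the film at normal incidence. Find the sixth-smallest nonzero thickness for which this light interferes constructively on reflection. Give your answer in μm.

Top surface (1.0 → 1.417): reflection off a higher-index medium gives a half-wave phase shift.
Ray reflecting at the bottom interface goes from n = 1.417 toward n = 1.33: no phase shift.
Net: one phase inversion between the two reflected rays.
With one net inversion, constructive interference in reflection requires 2 n t = (m + ½) λ.
The sixth-smallest nonzero thickness corresponds to m = 5: t = (m + ½) λ / (2 n) = 5.50 × 558 / (2 × 1.417) = 1083 nm.

1.08 μm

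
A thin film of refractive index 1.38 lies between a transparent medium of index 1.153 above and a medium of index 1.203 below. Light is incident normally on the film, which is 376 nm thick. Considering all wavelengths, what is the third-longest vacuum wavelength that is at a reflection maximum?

415 nm

Top surface (1.153 → 1.38): reflection off a higher-index medium gives a half-wave phase shift.
Bottom surface (1.38 → 1.203): reflection off a lower-index medium gives no phase shift.
Exactly one π shift → a net half-wave offset.
So the condition for constructive reflection is 2 n t = (m + ½) λ.
λ = 2 n t / (m + ½). The third-longest wavelength is m = 2: λ = 2 × 1.38 × 376 / 2.50 = 415 nm.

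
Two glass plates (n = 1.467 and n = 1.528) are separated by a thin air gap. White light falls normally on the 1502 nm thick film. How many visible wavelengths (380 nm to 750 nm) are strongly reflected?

4

At the upper boundary (n = 1.467 to n = 1.0) the reflected ray undergoes no phase shift.
Ray reflecting at the bottom interface goes from n = 1.0 toward n = 1.528: a half-wave phase shift.
The two reflections differ by half a wavelength.
So the condition for constructive reflection is 2 n t = (m + ½) λ.
λ = 2 n t / (m + ½) = 3004 / (m + ½) nm.
m=3: 858 nm (IR); m=4: 668 nm (visible); m=5: 546 nm (visible); m=6: 462 nm (visible); m=7: 401 nm (visible); m=8: 353 nm (UV).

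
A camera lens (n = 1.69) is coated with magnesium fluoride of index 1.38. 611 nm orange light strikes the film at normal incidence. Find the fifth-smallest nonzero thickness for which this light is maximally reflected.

1107 nm

Top surface (1.0 → 1.38): reflection off a higher-index medium gives a half-wave phase shift.
Bottom surface (1.38 → 1.69): reflection off a higher-index medium gives a half-wave phase shift.
The two reflections carry the same phase change, so no net offset.
So the condition for constructive reflection is 2 n t = m λ.
The fifth-smallest nonzero thickness corresponds to m = 5: t = m λ / (2 n) = 5.00 × 611 / (2 × 1.38) = 1107 nm.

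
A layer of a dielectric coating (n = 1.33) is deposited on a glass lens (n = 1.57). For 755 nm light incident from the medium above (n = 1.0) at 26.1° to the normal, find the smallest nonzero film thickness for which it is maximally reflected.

At the upper boundary (n = 1.0 to n = 1.33) the reflected ray undergoes a half-wave phase shift.
Bottom surface (1.33 → 1.57): reflection off a higher-index medium gives a half-wave phase shift.
Net: no relative phase inversion (both shifts match).
So the condition for constructive reflection is 2 n t cos θ_r = m λ.
Snell's law: 1.0 sin 26.1° = 1.33 sin θ_r → sin θ_r = 0.331, cos θ_r = 0.944.
Minimum nonzero at m = 1: t = λ / (2 n cos θ_r) = 755 / (2 × 1.33 × 0.944) = 301 nm.

301 nm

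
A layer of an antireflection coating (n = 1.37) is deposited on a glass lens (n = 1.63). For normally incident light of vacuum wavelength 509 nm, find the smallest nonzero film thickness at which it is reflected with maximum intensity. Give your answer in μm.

0.186 μm

At the upper boundary (n = 1.0 to n = 1.37) the reflected ray undergoes a half-wave phase shift.
Bottom surface (1.37 → 1.63): reflection off a higher-index medium gives a half-wave phase shift.
Net: no relative phase inversion (both shifts match).
So the condition for constructive reflection is 2 n t = m λ.
Minimum nonzero at m = 1: t = λ / (2 n) = 509 / (2 × 1.37) = 186 nm.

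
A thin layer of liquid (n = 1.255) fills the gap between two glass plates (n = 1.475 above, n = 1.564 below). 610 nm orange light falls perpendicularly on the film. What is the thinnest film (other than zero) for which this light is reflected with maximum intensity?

Ray reflecting at the top interface goes from n = 1.475 toward n = 1.255: no phase shift.
At the lower boundary (n = 1.255 to n = 1.564) the reflected ray undergoes a half-wave phase shift.
Net: one phase inversion between the two reflected rays.
With one net inversion, constructive interference in reflection requires 2 n t = (m + ½) λ.
Minimum at m = 0: t = λ / (4 n) = 610 / (4 × 1.255) = 122 nm.

122 nm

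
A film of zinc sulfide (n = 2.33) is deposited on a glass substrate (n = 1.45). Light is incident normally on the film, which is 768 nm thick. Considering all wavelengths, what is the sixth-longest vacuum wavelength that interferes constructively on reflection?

Top surface (1.0 → 2.33): reflection off a higher-index medium gives a half-wave phase shift.
At the lower boundary (n = 2.33 to n = 1.45) the reflected ray undergoes no phase shift.
Exactly one π shift → a net half-wave offset.
So the condition for constructive reflection is 2 n t = (m + ½) λ.
λ = 2 n t / (m + ½). The sixth-longest wavelength is m = 5: λ = 2 × 2.33 × 768 / 5.50 = 651 nm.

651 nm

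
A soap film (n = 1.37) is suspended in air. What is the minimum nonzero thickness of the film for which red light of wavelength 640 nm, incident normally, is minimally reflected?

234 nm

Ray reflecting at the top interface goes from n = 1.0 toward n = 1.37: a half-wave phase shift.
At the lower boundary (n = 1.37 to n = 1.0) the reflected ray undergoes no phase shift.
The two reflections differ by half a wavelength.
For dark reflection here: 2 n t = m λ.
Minimum nonzero at m = 1: t = λ / (2 n) = 640 / (2 × 1.37) = 234 nm.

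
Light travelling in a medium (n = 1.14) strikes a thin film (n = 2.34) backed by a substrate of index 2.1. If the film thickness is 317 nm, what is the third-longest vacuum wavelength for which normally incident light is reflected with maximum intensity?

Top surface (1.14 → 2.34): reflection off a higher-index medium gives a half-wave phase shift.
Ray reflecting at the bottom interface goes from n = 2.34 toward n = 2.1: no phase shift.
The two reflections differ by half a wavelength.
With one net inversion, constructive interference in reflection requires 2 n t = (m + ½) λ.
λ = 2 n t / (m + ½). The third-longest wavelength is m = 2: λ = 2 × 2.34 × 317 / 2.50 = 593 nm.

593 nm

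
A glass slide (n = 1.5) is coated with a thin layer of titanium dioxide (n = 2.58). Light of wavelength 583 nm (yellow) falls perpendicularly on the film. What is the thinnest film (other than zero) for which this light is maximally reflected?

At the upper boundary (n = 1.0 to n = 2.58) the reflected ray undergoes a half-wave phase shift.
Bottom surface (2.58 → 1.5): reflection off a lower-index medium gives no phase shift.
Net: one phase inversion between the two reflected rays.
For strong reflection here: 2 n t = (m + ½) λ.
Minimum at m = 0: t = λ / (4 n) = 583 / (4 × 2.58) = 56.5 nm.

56.5 nm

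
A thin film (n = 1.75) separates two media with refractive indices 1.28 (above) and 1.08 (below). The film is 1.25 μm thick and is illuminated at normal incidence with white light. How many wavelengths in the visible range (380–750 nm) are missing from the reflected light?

At the upper boundary (n = 1.28 to n = 1.75) the reflected ray undergoes a half-wave phase shift.
Ray reflecting at the bottom interface goes from n = 1.75 toward n = 1.08: no phase shift.
Net: one phase inversion between the two reflected rays.
With one net inversion, destructive interference in reflection requires 2 n t = m λ.
λ = 2 n t / m = 4375 / m nm.
m=5: 875 nm (IR); m=6: 729 nm (visible); m=7: 625 nm (visible); m=8: 547 nm (visible); m=9: 486 nm (visible); m=10: 438 nm (visible); m=11: 398 nm (visible); m=12: 365 nm (UV).

6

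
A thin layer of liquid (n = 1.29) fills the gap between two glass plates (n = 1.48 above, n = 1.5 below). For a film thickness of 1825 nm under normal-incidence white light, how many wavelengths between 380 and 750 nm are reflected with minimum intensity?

Ray reflecting at the top interface goes from n = 1.48 toward n = 1.29: no phase shift.
Ray reflecting at the bottom interface goes from n = 1.29 toward n = 1.5: a half-wave phase shift.
Net: one phase inversion between the two reflected rays.
For dark reflection here: 2 n t = m λ.
λ = 2 n t / m = 4709 / m nm.
m=6: 785 nm (IR); m=7: 673 nm (visible); m=8: 589 nm (visible); m=9: 523 nm (visible); m=10: 471 nm (visible); m=11: 428 nm (visible); m=12: 392 nm (visible); m=13: 362 nm (UV).

6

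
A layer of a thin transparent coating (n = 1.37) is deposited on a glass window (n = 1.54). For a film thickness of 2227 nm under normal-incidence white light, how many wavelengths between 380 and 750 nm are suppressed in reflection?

8

Ray reflecting at the top interface goes from n = 1.0 toward n = 1.37: a half-wave phase shift.
Ray reflecting at the bottom interface goes from n = 1.37 toward n = 1.54: a half-wave phase shift.
Zero or two π shifts → no net half-wave offset.
So the condition for destructive reflection is 2 n t = (m + ½) λ.
λ = 2 n t / (m + ½) = 6102 / (m + ½) nm.
m=7: 814 nm (IR); m=8: 718 nm (visible); m=9: 642 nm (visible); m=10: 581 nm (visible); m=11: 531 nm (visible); m=12: 488 nm (visible); m=13: 452 nm (visible); m=14: 421 nm (visible); m=15: 394 nm (visible); m=16: 370 nm (UV).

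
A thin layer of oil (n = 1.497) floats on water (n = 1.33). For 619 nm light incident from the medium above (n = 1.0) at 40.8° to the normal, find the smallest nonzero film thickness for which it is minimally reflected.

230 nm

At the upper boundary (n = 1.0 to n = 1.497) the reflected ray undergoes a half-wave phase shift.
Bottom surface (1.497 → 1.33): reflection off a lower-index medium gives no phase shift.
The two reflections differ by half a wavelength.
So the condition for destructive reflection is 2 n t cos θ_r = m λ.
Snell's law: 1.0 sin 40.8° = 1.497 sin θ_r → sin θ_r = 0.436, cos θ_r = 0.900.
Minimum nonzero at m = 1: t = λ / (2 n cos θ_r) = 619 / (2 × 1.497 × 0.900) = 230 nm.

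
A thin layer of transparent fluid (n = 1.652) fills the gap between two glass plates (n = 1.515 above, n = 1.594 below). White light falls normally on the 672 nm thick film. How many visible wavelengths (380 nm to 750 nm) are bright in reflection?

Top surface (1.515 → 1.652): reflection off a higher-index medium gives a half-wave phase shift.
Ray reflecting at the bottom interface goes from n = 1.652 toward n = 1.594: no phase shift.
The two reflections differ by half a wavelength.
With one net inversion, constructive interference in reflection requires 2 n t = (m + ½) λ.
λ = 2 n t / (m + ½) = 2220 / (m + ½) nm.
m=2: 888 nm (IR); m=3: 634 nm (visible); m=4: 493 nm (visible); m=5: 404 nm (visible); m=6: 342 nm (UV).

3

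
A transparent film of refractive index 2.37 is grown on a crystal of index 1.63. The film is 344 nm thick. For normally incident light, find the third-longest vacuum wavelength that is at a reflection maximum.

652 nm

At the upper boundary (n = 1.0 to n = 2.37) the reflected ray undergoes a half-wave phase shift.
Ray reflecting at the bottom interface goes from n = 2.37 toward n = 1.63: no phase shift.
The two reflections differ by half a wavelength.
So the condition for constructive reflection is 2 n t = (m + ½) λ.
λ = 2 n t / (m + ½). The third-longest wavelength is m = 2: λ = 2 × 2.37 × 344 / 2.50 = 652 nm.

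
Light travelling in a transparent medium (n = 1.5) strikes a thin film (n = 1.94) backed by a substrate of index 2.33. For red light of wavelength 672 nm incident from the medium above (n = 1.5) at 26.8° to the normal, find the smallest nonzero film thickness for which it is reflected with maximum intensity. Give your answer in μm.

0.185 μm

Ray reflecting at the top interface goes from n = 1.5 toward n = 1.94: a half-wave phase shift.
Bottom surface (1.94 → 2.33): reflection off a higher-index medium gives a half-wave phase shift.
Zero or two π shifts → no net half-wave offset.
For maximum reflection here: 2 n t cos θ_r = m λ.
Snell's law: 1.5 sin 26.8° = 1.94 sin θ_r → sin θ_r = 0.349, cos θ_r = 0.937.
Minimum nonzero at m = 1: t = λ / (2 n cos θ_r) = 672 / (2 × 1.94 × 0.937) = 185 nm.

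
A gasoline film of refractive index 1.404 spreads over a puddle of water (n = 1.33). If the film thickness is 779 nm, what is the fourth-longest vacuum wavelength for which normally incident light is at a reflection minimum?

547 nm

Ray reflecting at the top interface goes from n = 1.0 toward n = 1.404: a half-wave phase shift.
At the lower boundary (n = 1.404 to n = 1.33) the reflected ray undergoes no phase shift.
The two reflections differ by half a wavelength.
For minimum reflection here: 2 n t = m λ.
λ = 2 n t / m. The fourth-longest wavelength is m = 4: λ = 2 × 1.404 × 779 / 4.00 = 547 nm.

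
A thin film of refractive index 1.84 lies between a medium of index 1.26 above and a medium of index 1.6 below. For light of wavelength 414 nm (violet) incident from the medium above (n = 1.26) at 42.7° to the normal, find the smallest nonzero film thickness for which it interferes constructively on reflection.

Ray reflecting at the top interface goes from n = 1.26 toward n = 1.84: a half-wave phase shift.
Bottom surface (1.84 → 1.6): reflection off a lower-index medium gives no phase shift.
The two reflections differ by half a wavelength.
With one net inversion, constructive interference in reflection requires 2 n t cos θ_r = (m + ½) λ.
Snell's law: 1.26 sin 42.7° = 1.84 sin θ_r → sin θ_r = 0.464, cos θ_r = 0.886.
Minimum at m = 0: t = λ / (4 n cos θ_r) = 414 / (4 × 1.84 × 0.886) = 63.5 nm.

63.5 nm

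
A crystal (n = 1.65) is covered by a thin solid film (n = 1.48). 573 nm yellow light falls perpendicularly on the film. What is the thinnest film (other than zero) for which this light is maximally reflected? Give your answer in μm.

Ray reflecting at the top interface goes from n = 1.0 toward n = 1.48: a half-wave phase shift.
At the lower boundary (n = 1.48 to n = 1.65) the reflected ray undergoes a half-wave phase shift.
Net: no relative phase inversion (both shifts match).
For strong reflection here: 2 n t = m λ.
Minimum nonzero at m = 1: t = λ / (2 n) = 573 / (2 × 1.48) = 194 nm.

0.194 μm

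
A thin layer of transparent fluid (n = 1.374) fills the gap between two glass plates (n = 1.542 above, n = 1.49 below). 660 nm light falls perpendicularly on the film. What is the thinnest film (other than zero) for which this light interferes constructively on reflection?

120 nm

Top surface (1.542 → 1.374): reflection off a lower-index medium gives no phase shift.
Ray reflecting at the bottom interface goes from n = 1.374 toward n = 1.49: a half-wave phase shift.
The two reflections differ by half a wavelength.
So the condition for constructive reflection is 2 n t = (m + ½) λ.
Minimum at m = 0: t = λ / (4 n) = 660 / (4 × 1.374) = 120 nm.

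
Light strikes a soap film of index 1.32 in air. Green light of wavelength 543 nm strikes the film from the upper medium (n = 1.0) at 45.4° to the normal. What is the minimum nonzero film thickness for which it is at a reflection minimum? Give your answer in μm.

0.244 μm

Top surface (1.0 → 1.32): reflection off a higher-index medium gives a half-wave phase shift.
Ray reflecting at the bottom interface goes from n = 1.32 toward n = 1.0: no phase shift.
Net: one phase inversion between the two reflected rays.
So the condition for destructive reflection is 2 n t cos θ_r = m λ.
Snell's law: 1.0 sin 45.4° = 1.32 sin θ_r → sin θ_r = 0.539, cos θ_r = 0.842.
Minimum nonzero at m = 1: t = λ / (2 n cos θ_r) = 543 / (2 × 1.32 × 0.842) = 244 nm.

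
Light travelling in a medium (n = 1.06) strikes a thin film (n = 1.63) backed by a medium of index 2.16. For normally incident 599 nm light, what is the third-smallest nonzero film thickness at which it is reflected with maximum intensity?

Top surface (1.06 → 1.63): reflection off a higher-index medium gives a half-wave phase shift.
Bottom surface (1.63 → 2.16): reflection off a higher-index medium gives a half-wave phase shift.
The two reflections carry the same phase change, so no net offset.
So the condition for constructive reflection is 2 n t = m λ.
The third-smallest nonzero thickness corresponds to m = 3: t = m λ / (2 n) = 3.00 × 599 / (2 × 1.63) = 551 nm.

551 nm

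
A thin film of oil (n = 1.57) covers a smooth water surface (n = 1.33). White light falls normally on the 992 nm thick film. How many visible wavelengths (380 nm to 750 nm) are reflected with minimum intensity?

Ray reflecting at the top interface goes from n = 1.0 toward n = 1.57: a half-wave phase shift.
Bottom surface (1.57 → 1.33): reflection off a lower-index medium gives no phase shift.
Net: one phase inversion between the two reflected rays.
So the condition for destructive reflection is 2 n t = m λ.
λ = 2 n t / m = 3115 / m nm.
m=4: 779 nm (IR); m=5: 623 nm (visible); m=6: 519 nm (visible); m=7: 445 nm (visible); m=8: 389 nm (visible); m=9: 346 nm (UV).

4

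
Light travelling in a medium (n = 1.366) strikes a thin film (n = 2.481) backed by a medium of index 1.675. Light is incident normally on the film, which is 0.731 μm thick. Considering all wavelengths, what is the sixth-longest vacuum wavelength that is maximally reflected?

659 nm

At the upper boundary (n = 1.366 to n = 2.481) the reflected ray undergoes a half-wave phase shift.
Ray reflecting at the bottom interface goes from n = 2.481 toward n = 1.675: no phase shift.
Exactly one π shift → a net half-wave offset.
For maximum reflection here: 2 n t = (m + ½) λ.
λ = 2 n t / (m + ½). The sixth-longest wavelength is m = 5: λ = 2 × 2.481 × 731 / 5.50 = 659 nm.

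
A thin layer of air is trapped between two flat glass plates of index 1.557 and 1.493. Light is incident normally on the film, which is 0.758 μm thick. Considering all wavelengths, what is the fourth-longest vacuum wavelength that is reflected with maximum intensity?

433 nm

At the upper boundary (n = 1.557 to n = 1.0) the reflected ray undergoes no phase shift.
Ray reflecting at the bottom interface goes from n = 1.0 toward n = 1.493: a half-wave phase shift.
The two reflections differ by half a wavelength.
With one net inversion, constructive interference in reflection requires 2 n t = (m + ½) λ.
λ = 2 n t / (m + ½). The fourth-longest wavelength is m = 3: λ = 2 × 1.0 × 758 / 3.50 = 433 nm.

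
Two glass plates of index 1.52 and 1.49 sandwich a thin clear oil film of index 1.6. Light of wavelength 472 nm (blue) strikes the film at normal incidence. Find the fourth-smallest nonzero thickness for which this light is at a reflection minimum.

590 nm

Ray reflecting at the top interface goes from n = 1.52 toward n = 1.6: a half-wave phase shift.
Ray reflecting at the bottom interface goes from n = 1.6 toward n = 1.49: no phase shift.
Net: one phase inversion between the two reflected rays.
With one net inversion, destructive interference in reflection requires 2 n t = m λ.
The fourth-smallest nonzero thickness corresponds to m = 4: t = m λ / (2 n) = 4.00 × 472 / (2 × 1.6) = 590 nm.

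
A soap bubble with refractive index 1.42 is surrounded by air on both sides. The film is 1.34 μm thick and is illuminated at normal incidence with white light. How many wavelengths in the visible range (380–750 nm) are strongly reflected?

At the upper boundary (n = 1.0 to n = 1.42) the reflected ray undergoes a half-wave phase shift.
At the lower boundary (n = 1.42 to n = 1.0) the reflected ray undergoes no phase shift.
Net: one phase inversion between the two reflected rays.
So the condition for constructive reflection is 2 n t = (m + ½) λ.
λ = 2 n t / (m + ½) = 3806 / (m + ½) nm.
m=4: 846 nm (IR); m=5: 692 nm (visible); m=6: 585 nm (visible); m=7: 507 nm (visible); m=8: 448 nm (visible); m=9: 401 nm (visible); m=10: 362 nm (UV).

5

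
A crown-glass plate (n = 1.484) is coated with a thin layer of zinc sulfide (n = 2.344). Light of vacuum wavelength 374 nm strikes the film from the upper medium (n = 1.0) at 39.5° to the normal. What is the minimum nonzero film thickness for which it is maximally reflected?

41.4 nm

Top surface (1.0 → 2.344): reflection off a higher-index medium gives a half-wave phase shift.
Ray reflecting at the bottom interface goes from n = 2.344 toward n = 1.484: no phase shift.
The two reflections differ by half a wavelength.
With one net inversion, constructive interference in reflection requires 2 n t cos θ_r = (m + ½) λ.
Snell's law: 1.0 sin 39.5° = 2.344 sin θ_r → sin θ_r = 0.271, cos θ_r = 0.962.
Minimum at m = 0: t = λ / (4 n cos θ_r) = 374 / (4 × 2.344 × 0.962) = 41.4 nm.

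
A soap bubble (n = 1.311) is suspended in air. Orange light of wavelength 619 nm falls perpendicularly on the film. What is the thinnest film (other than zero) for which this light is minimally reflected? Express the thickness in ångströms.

Ray reflecting at the top interface goes from n = 1.0 toward n = 1.311: a half-wave phase shift.
Bottom surface (1.311 → 1.0): reflection off a lower-index medium gives no phase shift.
The two reflections differ by half a wavelength.
With one net inversion, destructive interference in reflection requires 2 n t = m λ.
Minimum nonzero at m = 1: t = λ / (2 n) = 619 / (2 × 1.311) = 236 nm.

2361 Å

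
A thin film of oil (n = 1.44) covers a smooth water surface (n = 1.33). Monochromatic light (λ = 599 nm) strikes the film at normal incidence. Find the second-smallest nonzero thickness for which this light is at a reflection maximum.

312 nm

At the upper boundary (n = 1.0 to n = 1.44) the reflected ray undergoes a half-wave phase shift.
Bottom surface (1.44 → 1.33): reflection off a lower-index medium gives no phase shift.
Exactly one π shift → a net half-wave offset.
For maximum reflection here: 2 n t = (m + ½) λ.
The second-smallest nonzero thickness corresponds to m = 1: t = (m + ½) λ / (2 n) = 1.50 × 599 / (2 × 1.44) = 312 nm.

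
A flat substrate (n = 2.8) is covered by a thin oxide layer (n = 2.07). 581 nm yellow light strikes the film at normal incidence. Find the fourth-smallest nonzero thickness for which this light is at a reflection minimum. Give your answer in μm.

0.491 μm

Top surface (1.0 → 2.07): reflection off a higher-index medium gives a half-wave phase shift.
Bottom surface (2.07 → 2.8): reflection off a higher-index medium gives a half-wave phase shift.
Zero or two π shifts → no net half-wave offset.
So the condition for destructive reflection is 2 n t = (m + ½) λ.
The fourth-smallest nonzero thickness corresponds to m = 3: t = (m + ½) λ / (2 n) = 3.50 × 581 / (2 × 2.07) = 491 nm.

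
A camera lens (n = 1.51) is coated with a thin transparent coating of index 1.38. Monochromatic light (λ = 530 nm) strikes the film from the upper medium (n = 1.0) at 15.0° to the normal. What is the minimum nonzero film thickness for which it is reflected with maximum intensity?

195 nm

Ray reflecting at the top interface goes from n = 1.0 toward n = 1.38: a half-wave phase shift.
Ray reflecting at the bottom interface goes from n = 1.38 toward n = 1.51: a half-wave phase shift.
The two reflections carry the same phase change, so no net offset.
For maximum reflection here: 2 n t cos θ_r = m λ.
Snell's law: 1.0 sin 15.0° = 1.38 sin θ_r → sin θ_r = 0.188, cos θ_r = 0.982.
Minimum nonzero at m = 1: t = λ / (2 n cos θ_r) = 530 / (2 × 1.38 × 0.982) = 195 nm.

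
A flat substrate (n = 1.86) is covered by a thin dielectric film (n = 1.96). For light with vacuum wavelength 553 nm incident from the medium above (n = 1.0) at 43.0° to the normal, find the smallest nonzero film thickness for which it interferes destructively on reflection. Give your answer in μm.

At the upper boundary (n = 1.0 to n = 1.96) the reflected ray undergoes a half-wave phase shift.
Bottom surface (1.96 → 1.86): reflection off a lower-index medium gives no phase shift.
Net: one phase inversion between the two reflected rays.
With one net inversion, destructive interference in reflection requires 2 n t cos θ_r = m λ.
Snell's law: 1.0 sin 43.0° = 1.96 sin θ_r → sin θ_r = 0.348, cos θ_r = 0.938.
Minimum nonzero at m = 1: t = λ / (2 n cos θ_r) = 553 / (2 × 1.96 × 0.938) = 150 nm.

0.150 μm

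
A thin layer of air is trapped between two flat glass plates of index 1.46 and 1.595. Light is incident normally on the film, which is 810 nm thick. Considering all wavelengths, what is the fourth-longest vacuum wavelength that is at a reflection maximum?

Top surface (1.46 → 1.0): reflection off a lower-index medium gives no phase shift.
Bottom surface (1.0 → 1.595): reflection off a higher-index medium gives a half-wave phase shift.
Exactly one π shift → a net half-wave offset.
With one net inversion, constructive interference in reflection requires 2 n t = (m + ½) λ.
λ = 2 n t / (m + ½). The fourth-longest wavelength is m = 3: λ = 2 × 1.0 × 810 / 3.50 = 463 nm.

463 nm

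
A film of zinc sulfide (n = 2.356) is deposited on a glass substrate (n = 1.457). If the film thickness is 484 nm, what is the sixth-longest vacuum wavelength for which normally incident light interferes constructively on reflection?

Ray reflecting at the top interface goes from n = 1.0 toward n = 2.356: a half-wave phase shift.
Ray reflecting at the bottom interface goes from n = 2.356 toward n = 1.457: no phase shift.
The two reflections differ by half a wavelength.
So the condition for constructive reflection is 2 n t = (m + ½) λ.
λ = 2 n t / (m + ½). The sixth-longest wavelength is m = 5: λ = 2 × 2.356 × 484 / 5.50 = 415 nm.

415 nm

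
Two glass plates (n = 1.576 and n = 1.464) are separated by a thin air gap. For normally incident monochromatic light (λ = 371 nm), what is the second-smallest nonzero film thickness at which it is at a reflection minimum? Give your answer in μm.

0.371 μm

Ray reflecting at the top interface goes from n = 1.576 toward n = 1.0: no phase shift.
At the lower boundary (n = 1.0 to n = 1.464) the reflected ray undergoes a half-wave phase shift.
Exactly one π shift → a net half-wave offset.
For minimum reflection here: 2 n t = m λ.
The second-smallest nonzero thickness corresponds to m = 2: t = m λ / (2 n) = 2.00 × 371 / (2 × 1.0) = 371 nm.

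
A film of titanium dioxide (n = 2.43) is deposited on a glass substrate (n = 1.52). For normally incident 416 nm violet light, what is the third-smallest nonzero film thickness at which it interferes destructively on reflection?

At the upper boundary (n = 1.0 to n = 2.43) the reflected ray undergoes a half-wave phase shift.
Ray reflecting at the bottom interface goes from n = 2.43 toward n = 1.52: no phase shift.
Net: one phase inversion between the two reflected rays.
So the condition for destructive reflection is 2 n t = m λ.
The third-smallest nonzero thickness corresponds to m = 3: t = m λ / (2 n) = 3.00 × 416 / (2 × 2.43) = 257 nm.

257 nm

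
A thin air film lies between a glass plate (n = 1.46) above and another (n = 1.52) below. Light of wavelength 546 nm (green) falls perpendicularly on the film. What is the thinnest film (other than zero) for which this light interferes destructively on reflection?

Ray reflecting at the top interface goes from n = 1.46 toward n = 1.0: no phase shift.
Ray reflecting at the bottom interface goes from n = 1.0 toward n = 1.52: a half-wave phase shift.
The two reflections differ by half a wavelength.
With one net inversion, destructive interference in reflection requires 2 n t = m λ.
Minimum nonzero at m = 1: t = λ / (2 n) = 546 / (2 × 1.0) = 273 nm.

273 nm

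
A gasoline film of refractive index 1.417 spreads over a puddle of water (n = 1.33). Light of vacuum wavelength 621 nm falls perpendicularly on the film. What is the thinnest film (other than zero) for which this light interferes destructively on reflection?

219 nm

Ray reflecting at the top interface goes from n = 1.0 toward n = 1.417: a half-wave phase shift.
Bottom surface (1.417 → 1.33): reflection off a lower-index medium gives no phase shift.
Exactly one π shift → a net half-wave offset.
With one net inversion, destructive interference in reflection requires 2 n t = m λ.
Minimum nonzero at m = 1: t = λ / (2 n) = 621 / (2 × 1.417) = 219 nm.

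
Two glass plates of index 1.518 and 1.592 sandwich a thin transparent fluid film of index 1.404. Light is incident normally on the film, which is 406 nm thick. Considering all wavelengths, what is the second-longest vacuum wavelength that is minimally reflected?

Ray reflecting at the top interface goes from n = 1.518 toward n = 1.404: no phase shift.
At the lower boundary (n = 1.404 to n = 1.592) the reflected ray undergoes a half-wave phase shift.
Exactly one π shift → a net half-wave offset.
So the condition for destructive reflection is 2 n t = m λ.
λ = 2 n t / m. The second-longest wavelength is m = 2: λ = 2 × 1.404 × 406 / 2.00 = 570 nm.

570 nm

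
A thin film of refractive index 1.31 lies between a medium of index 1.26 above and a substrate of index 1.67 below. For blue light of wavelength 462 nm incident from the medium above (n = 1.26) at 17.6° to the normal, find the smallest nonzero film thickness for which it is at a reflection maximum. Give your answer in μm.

0.184 μm

At the upper boundary (n = 1.26 to n = 1.31) the reflected ray undergoes a half-wave phase shift.
At the lower boundary (n = 1.31 to n = 1.67) the reflected ray undergoes a half-wave phase shift.
The two reflections carry the same phase change, so no net offset.
So the condition for constructive reflection is 2 n t cos θ_r = m λ.
Snell's law: 1.26 sin 17.6° = 1.31 sin θ_r → sin θ_r = 0.291, cos θ_r = 0.957.
Minimum nonzero at m = 1: t = λ / (2 n cos θ_r) = 462 / (2 × 1.31 × 0.957) = 184 nm.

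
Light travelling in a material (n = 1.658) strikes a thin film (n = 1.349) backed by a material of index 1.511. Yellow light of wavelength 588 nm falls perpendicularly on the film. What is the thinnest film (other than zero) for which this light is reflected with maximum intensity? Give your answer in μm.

Ray reflecting at the top interface goes from n = 1.658 toward n = 1.349: no phase shift.
Bottom surface (1.349 → 1.511): reflection off a higher-index medium gives a half-wave phase shift.
Exactly one π shift → a net half-wave offset.
So the condition for constructive reflection is 2 n t = (m + ½) λ.
Minimum at m = 0: t = λ / (4 n) = 588 / (4 × 1.349) = 109 nm.

0.109 μm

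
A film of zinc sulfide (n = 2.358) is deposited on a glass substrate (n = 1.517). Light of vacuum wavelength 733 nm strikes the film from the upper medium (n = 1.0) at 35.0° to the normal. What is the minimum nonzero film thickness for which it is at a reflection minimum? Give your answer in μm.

Top surface (1.0 → 2.358): reflection off a higher-index medium gives a half-wave phase shift.
Bottom surface (2.358 → 1.517): reflection off a lower-index medium gives no phase shift.
Net: one phase inversion between the two reflected rays.
For minimum reflection here: 2 n t cos θ_r = m λ.
Snell's law: 1.0 sin 35.0° = 2.358 sin θ_r → sin θ_r = 0.243, cos θ_r = 0.970.
Minimum nonzero at m = 1: t = λ / (2 n cos θ_r) = 733 / (2 × 2.358 × 0.970) = 160 nm.

0.160 μm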